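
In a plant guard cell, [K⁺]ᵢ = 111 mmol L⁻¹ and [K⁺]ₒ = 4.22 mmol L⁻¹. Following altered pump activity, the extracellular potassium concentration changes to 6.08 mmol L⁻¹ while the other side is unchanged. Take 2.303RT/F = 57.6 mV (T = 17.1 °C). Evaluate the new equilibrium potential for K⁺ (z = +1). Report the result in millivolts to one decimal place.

After the shift: [K⁺]_out = 6.08, [K⁺]_in = 111 mmol L⁻¹.
E_new = (57.6/1)·log₁₀(6.08/111) = 57.60 · (-1.2614) = -72.66 mV

-72.7 mV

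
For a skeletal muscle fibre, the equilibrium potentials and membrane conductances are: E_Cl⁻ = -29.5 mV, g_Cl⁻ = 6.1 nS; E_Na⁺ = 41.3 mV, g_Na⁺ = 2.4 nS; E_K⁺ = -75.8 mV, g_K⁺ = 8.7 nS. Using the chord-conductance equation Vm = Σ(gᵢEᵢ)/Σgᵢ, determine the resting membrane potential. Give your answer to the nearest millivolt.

Σ gᵢEᵢ = 6.1·(-29.5) + 2.4·(41.3) + 8.7·(-75.8) = -740.29
Σ gᵢ = 6.1 + 2.4 + 8.7 = 17.2
Vm = -740.29 / 17.2 = -43.04 mV

-43 mV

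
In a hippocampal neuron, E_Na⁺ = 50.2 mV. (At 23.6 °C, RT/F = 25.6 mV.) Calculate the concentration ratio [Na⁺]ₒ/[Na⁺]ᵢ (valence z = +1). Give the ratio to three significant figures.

7.11

ln([out]/[in]) = E·z/(25.6) = 50.2 × 1 / 25.6 = 1.9609
[out]/[in] = e^(1.9609) = 7.106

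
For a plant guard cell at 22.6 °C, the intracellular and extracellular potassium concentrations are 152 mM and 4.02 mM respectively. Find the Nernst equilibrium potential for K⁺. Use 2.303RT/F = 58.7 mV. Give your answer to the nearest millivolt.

-93 mV

E = (58.7/z) · log₁₀([K⁺]_out/[K⁺]_in) with z = +1.
= (58.7/1) · log₁₀(4.02/152) = 58.70 · log₁₀(0.02645)
= 58.70 · (-1.5776) = -92.61 mV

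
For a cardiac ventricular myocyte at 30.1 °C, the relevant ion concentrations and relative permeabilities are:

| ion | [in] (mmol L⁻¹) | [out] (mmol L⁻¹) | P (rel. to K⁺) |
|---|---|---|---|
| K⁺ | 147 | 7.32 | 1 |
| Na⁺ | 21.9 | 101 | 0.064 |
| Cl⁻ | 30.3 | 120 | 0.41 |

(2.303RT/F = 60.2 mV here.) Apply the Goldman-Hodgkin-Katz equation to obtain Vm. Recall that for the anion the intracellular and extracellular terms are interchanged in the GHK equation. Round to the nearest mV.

-53 mV

Vm = 60.2 · log₁₀[(Σ P·[cation]ₒ + Σ P·[anion]ᵢ) / (Σ P·[cation]ᵢ + Σ P·[anion]ₒ)]
Numerator = 1×7.32 + 0.064×101 + 0.41×30.3 = 26.21
Denominator = 1×147 + 0.064×21.9 + 0.41×120 = 197.6
Vm = 60.2 · log₁₀(0.13263) = 60.2 × (-0.8774) = -52.82 mV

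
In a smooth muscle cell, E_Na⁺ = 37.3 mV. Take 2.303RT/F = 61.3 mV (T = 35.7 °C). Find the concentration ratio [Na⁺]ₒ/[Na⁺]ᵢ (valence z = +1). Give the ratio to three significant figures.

4.06

log₁₀([out]/[in]) = E·z/(61.3) = 37.3 × 1 / 61.3 = 0.6085
[out]/[in] = 10^(0.6085) = 4.06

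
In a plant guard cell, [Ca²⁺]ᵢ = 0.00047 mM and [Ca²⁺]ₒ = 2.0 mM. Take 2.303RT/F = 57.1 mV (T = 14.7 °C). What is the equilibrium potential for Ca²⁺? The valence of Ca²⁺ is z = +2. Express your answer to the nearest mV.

E = (57.1/z) · log₁₀([Ca²⁺]_out/[Ca²⁺]_in) with z = +2.
= (57.1/2) · log₁₀(2.0/0.00047) = 28.55 · log₁₀(4255)
= 28.55 · (3.6289) = 103.61 mV

104 mV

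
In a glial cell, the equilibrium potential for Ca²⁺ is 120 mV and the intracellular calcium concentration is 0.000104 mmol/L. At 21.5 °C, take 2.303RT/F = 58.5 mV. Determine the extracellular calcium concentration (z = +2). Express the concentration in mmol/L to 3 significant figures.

Nernst: E = (58.5/2) · log₁₀([out]/[in]), so log₁₀([out]/[in]) = 120.0 × 2 / 58.5 = 4.1026.
[out]/[in] = 10^(4.1026) = 1.266e+04.
[out] = 1.266e+04 × 0.000104 = 1.317 mmol/L.

1.32 mmol/L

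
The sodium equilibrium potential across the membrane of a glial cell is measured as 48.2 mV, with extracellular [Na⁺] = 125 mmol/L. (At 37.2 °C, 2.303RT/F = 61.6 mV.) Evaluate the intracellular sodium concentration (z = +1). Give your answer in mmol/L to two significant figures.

Nernst: E = (61.6/1) · log₁₀([out]/[in]), so log₁₀([out]/[in]) = 48.2 × 1 / 61.6 = 0.7825.
[out]/[in] = 10^(0.7825) = 6.06.
[in] = 125 / 6.06 = 20.63 mmol/L.

21 mmol/L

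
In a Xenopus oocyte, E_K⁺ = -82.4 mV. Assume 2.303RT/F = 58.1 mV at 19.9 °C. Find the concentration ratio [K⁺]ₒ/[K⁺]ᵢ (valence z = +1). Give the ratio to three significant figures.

0.0382

log₁₀([out]/[in]) = E·z/(58.1) = -82.4 × 1 / 58.1 = -1.4182
[out]/[in] = 10^(-1.4182) = 0.03817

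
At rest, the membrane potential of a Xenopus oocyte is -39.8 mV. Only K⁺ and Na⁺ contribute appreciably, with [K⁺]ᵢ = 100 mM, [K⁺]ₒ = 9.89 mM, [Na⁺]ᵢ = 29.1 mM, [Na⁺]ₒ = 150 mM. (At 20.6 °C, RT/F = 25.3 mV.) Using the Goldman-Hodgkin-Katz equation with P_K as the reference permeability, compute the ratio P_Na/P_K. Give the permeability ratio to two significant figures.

0.075

Let α = P_Na/P_K. GHK: Vm = 25.3·ln[(Kₒ + α·Naₒ)/(Kᵢ + α·Naᵢ)].
e^(Vm/25.3) = e^(-39.8/25.3) = 0.2074
So 0.2074·(Kᵢ + α·Naᵢ) = Kₒ + α·Naₒ → α = (0.2074·100.0 − 9.89) / (150.0 − 0.2074·29.1)
α = (20.74 − 9.89) / (150.0 − 6.035) = 10.85/144 = 0.07536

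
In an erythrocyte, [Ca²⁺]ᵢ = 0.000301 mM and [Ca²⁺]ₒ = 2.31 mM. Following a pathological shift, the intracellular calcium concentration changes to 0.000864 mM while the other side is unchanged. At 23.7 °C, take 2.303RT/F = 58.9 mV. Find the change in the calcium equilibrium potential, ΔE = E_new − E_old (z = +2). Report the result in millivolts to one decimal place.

-13.5 mV

E_old = (58.9/2)·log₁₀(2.31/0.000301) = 114.41 mV
E_new = (58.9/2)·log₁₀(2.31/0.000864) = 100.93 mV
ΔE = 100.93 − (114.41) = -13.49 mV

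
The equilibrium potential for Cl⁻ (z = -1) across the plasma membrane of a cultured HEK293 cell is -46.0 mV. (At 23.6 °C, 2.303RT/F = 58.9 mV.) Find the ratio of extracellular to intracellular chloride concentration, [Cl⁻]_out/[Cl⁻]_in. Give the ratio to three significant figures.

6.04

log₁₀([out]/[in]) = E·z/(58.9) = -46.0 × -1 / 58.9 = 0.7810
[out]/[in] = 10^(0.7810) = 6.039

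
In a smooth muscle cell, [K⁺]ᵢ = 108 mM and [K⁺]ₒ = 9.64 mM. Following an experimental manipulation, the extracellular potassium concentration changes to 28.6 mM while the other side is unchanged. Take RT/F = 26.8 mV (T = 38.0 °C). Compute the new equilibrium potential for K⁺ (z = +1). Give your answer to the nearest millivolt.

-36 mV

After the shift: [K⁺]_out = 28.6, [K⁺]_in = 108 mM.
E_new = (26.8/1)·ln(28.6/108) = 26.80 · (-1.3287) = -35.61 mV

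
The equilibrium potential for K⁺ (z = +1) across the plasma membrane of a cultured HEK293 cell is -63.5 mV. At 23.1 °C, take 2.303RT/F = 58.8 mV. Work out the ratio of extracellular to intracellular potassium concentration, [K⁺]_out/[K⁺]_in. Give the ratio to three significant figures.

0.0832

log₁₀([out]/[in]) = E·z/(58.8) = -63.5 × 1 / 58.8 = -1.0799
[out]/[in] = 10^(-1.0799) = 0.08319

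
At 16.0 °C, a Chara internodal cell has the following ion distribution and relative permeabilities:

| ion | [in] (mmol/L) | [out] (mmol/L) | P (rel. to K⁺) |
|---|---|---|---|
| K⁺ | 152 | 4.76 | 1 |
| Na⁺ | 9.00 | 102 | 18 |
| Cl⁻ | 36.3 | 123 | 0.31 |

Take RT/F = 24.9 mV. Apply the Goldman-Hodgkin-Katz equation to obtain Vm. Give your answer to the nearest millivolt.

41 mV

Vm = 24.9 · ln[(Σ P·[cation]ₒ + Σ P·[anion]ᵢ) / (Σ P·[cation]ᵢ + Σ P·[anion]ₒ)]
Numerator = 1×4.76 + 18×102 + 0.31×36.3 = 1852
Denominator = 1×152 + 18×9.00 + 0.31×123 = 352.1
Vm = 24.9 · ln(5.2595) = 24.9 × (1.6600) = 41.33 mV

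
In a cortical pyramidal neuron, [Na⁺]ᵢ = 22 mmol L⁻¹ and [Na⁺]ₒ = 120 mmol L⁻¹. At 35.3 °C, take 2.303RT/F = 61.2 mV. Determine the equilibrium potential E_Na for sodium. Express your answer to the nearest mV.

E = (61.2/z) · log₁₀([Na⁺]_out/[Na⁺]_in) with z = +1.
= (61.2/1) · log₁₀(120/22) = 61.20 · log₁₀(5.455)
= 61.20 · (0.7368) = 45.09 mV

45 mV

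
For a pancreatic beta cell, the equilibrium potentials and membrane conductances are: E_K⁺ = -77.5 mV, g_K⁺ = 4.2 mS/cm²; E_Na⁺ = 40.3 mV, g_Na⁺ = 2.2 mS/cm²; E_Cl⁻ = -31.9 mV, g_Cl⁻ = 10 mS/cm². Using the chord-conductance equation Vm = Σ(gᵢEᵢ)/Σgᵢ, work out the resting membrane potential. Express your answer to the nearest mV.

-34 mV

Σ gᵢEᵢ = 4.2·(-77.5) + 2.2·(40.3) + 10·(-31.9) = -555.84
Σ gᵢ = 4.2 + 2.2 + 10 = 16.4
Vm = -555.84 / 16.4 = -33.89 mV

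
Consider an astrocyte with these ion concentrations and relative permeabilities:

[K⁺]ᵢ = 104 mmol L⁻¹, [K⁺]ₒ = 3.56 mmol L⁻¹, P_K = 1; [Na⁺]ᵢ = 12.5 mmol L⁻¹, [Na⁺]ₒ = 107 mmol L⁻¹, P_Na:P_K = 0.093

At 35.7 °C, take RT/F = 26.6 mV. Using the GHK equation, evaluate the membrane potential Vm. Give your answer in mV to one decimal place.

-54.6 mV

Vm = 26.6 · ln[(Σ P·[cation]ₒ + Σ P·[anion]ᵢ) / (Σ P·[cation]ᵢ + Σ P·[anion]ₒ)]
Numerator = 1×3.56 + 0.093×107 = 13.51
Denominator = 1×104 + 0.093×12.5 = 105.2
Vm = 26.6 · ln(0.12848) = 26.6 × (-2.0520) = -54.58 mV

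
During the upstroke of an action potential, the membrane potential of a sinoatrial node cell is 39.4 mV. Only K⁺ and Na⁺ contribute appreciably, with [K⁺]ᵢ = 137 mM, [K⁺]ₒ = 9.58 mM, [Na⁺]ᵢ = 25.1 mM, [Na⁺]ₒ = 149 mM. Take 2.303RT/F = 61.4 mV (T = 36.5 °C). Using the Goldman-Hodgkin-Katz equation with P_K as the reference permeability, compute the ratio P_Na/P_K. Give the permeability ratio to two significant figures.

15

Let α = P_Na/P_K. GHK: Vm = 61.4·log₁₀[(Kₒ + α·Naₒ)/(Kᵢ + α·Naᵢ)].
10^(Vm/61.4) = 10^(39.4/61.4) = 4.3822
So 4.3822·(Kᵢ + α·Naᵢ) = Kₒ + α·Naₒ → α = (4.3822·137.0 − 9.58) / (149.0 − 4.3822·25.1)
α = (600.4 − 9.58) / (149.0 − 110) = 590.8/39.01 = 15.15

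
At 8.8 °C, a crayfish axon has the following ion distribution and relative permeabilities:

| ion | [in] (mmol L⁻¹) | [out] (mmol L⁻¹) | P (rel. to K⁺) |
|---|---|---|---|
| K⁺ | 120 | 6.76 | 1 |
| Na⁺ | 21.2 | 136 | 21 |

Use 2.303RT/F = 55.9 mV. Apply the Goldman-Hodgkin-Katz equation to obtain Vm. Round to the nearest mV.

39 mV

Vm = 55.9 · log₁₀[(Σ P·[cation]ₒ + Σ P·[anion]ᵢ) / (Σ P·[cation]ᵢ + Σ P·[anion]ₒ)]
Numerator = 1×6.76 + 21×136 = 2863
Denominator = 1×120 + 21×21.2 = 565.2
Vm = 55.9 · log₁₀(5.065) = 55.9 × (0.7046) = 39.39 mV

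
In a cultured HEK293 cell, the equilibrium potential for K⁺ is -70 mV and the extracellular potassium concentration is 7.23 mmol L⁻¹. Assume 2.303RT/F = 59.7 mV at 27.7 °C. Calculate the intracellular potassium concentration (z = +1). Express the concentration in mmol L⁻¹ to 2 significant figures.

110 mmol L⁻¹

Nernst: E = (59.7/1) · log₁₀([out]/[in]), so log₁₀([out]/[in]) = -70.0 × 1 / 59.7 = -1.1725.
[out]/[in] = 10^(-1.1725) = 0.06722.
[in] = 7.23 / 0.06722 = 107.6 mmol L⁻¹.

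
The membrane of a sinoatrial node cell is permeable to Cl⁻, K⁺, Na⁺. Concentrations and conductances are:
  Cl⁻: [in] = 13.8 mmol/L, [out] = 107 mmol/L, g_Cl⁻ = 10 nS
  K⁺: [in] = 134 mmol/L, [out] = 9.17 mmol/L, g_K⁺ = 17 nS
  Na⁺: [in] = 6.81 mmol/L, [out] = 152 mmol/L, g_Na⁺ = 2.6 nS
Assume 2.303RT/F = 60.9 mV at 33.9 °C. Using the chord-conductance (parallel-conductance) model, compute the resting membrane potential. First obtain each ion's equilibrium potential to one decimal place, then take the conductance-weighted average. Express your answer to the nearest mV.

E_Cl⁻ = (60.9/-1)·log₁₀(107/13.8) = -54.2 mV
E_K⁺ = (60.9/1)·log₁₀(9.17/134) = -70.9 mV
E_Na⁺ = (60.9/1)·log₁₀(152/6.81) = 82.1 mV
Vm = (Σ gᵢEᵢ)/(Σ gᵢ) = (10·-54.2 + 17·-70.9 + 2.6·82.1) / (10 + 17 + 2.6)
= -1533.84 / 29.6 = -51.82 mV

-52 mV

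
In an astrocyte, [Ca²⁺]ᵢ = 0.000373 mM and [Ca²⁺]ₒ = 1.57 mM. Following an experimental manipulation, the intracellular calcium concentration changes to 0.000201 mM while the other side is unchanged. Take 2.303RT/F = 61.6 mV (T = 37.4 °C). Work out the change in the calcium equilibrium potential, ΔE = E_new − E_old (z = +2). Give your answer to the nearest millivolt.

8 mV

E_old = (61.6/2)·log₁₀(1.57/0.000373) = 111.63 mV
E_new = (61.6/2)·log₁₀(1.57/0.000201) = 119.90 mV
ΔE = 119.90 − (111.63) = 8.27 mV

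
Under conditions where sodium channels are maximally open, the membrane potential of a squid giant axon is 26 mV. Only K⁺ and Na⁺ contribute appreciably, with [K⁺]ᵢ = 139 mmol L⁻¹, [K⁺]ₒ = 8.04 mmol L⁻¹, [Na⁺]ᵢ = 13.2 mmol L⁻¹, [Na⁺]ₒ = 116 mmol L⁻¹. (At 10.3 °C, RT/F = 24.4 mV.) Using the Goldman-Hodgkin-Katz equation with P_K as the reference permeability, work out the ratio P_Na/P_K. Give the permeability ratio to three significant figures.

Let α = P_Na/P_K. GHK: Vm = 24.4·ln[(Kₒ + α·Naₒ)/(Kᵢ + α·Naᵢ)].
e^(Vm/24.4) = e^(26.0/24.4) = 2.9025
So 2.9025·(Kᵢ + α·Naᵢ) = Kₒ + α·Naₒ → α = (2.9025·139.0 − 8.04) / (116.0 − 2.9025·13.2)
α = (403.4 − 8.04) / (116.0 − 38.31) = 395.4/77.69 = 5.09

5.09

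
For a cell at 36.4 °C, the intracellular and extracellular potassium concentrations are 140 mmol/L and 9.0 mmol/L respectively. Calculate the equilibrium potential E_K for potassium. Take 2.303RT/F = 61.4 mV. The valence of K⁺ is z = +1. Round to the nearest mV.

-73 mV

E = (61.4/z) · log₁₀([K⁺]_out/[K⁺]_in) with z = +1.
= (61.4/1) · log₁₀(9.0/140) = 61.40 · log₁₀(0.06429)
= 61.40 · (-1.1919) = -73.18 mV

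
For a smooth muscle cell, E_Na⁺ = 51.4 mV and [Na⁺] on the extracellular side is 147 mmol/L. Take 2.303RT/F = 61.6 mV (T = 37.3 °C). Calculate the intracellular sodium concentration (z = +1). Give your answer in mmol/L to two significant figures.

22 mmol/L

Nernst: E = (61.6/1) · log₁₀([out]/[in]), so log₁₀([out]/[in]) = 51.4 × 1 / 61.6 = 0.8344.
[out]/[in] = 10^(0.8344) = 6.83.
[in] = 147 / 6.83 = 21.52 mmol/L.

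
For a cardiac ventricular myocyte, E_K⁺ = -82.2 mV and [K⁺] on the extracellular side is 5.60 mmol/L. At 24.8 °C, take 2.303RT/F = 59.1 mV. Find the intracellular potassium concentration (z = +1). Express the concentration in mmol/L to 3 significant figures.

138 mmol/L

Nernst: E = (59.1/1) · log₁₀([out]/[in]), so log₁₀([out]/[in]) = -82.2 × 1 / 59.1 = -1.3909.
[out]/[in] = 10^(-1.3909) = 0.04066.
[in] = 5.60 / 0.04066 = 137.7 mmol/L.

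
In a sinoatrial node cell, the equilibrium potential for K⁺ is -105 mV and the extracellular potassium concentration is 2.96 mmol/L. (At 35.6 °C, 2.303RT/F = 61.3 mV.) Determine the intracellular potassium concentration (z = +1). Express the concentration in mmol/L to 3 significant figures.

153 mmol/L

Nernst: E = (61.3/1) · log₁₀([out]/[in]), so log₁₀([out]/[in]) = -105.0 × 1 / 61.3 = -1.7129.
[out]/[in] = 10^(-1.7129) = 0.01937.
[in] = 2.96 / 0.01937 = 152.8 mmol/L.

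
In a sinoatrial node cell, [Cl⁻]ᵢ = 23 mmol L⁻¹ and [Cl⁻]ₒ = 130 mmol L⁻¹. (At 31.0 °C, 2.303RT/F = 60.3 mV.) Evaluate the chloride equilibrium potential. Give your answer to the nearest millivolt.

E = (60.3/z) · log₁₀([Cl⁻]_out/[Cl⁻]_in) with z = -1.
For an anion, dividing by z = -1 reverses the sign.
= (60.3/-1) · log₁₀(130/23) = -60.30 · log₁₀(5.652)
= -60.30 · (0.7522) = -45.36 mV

-45 mV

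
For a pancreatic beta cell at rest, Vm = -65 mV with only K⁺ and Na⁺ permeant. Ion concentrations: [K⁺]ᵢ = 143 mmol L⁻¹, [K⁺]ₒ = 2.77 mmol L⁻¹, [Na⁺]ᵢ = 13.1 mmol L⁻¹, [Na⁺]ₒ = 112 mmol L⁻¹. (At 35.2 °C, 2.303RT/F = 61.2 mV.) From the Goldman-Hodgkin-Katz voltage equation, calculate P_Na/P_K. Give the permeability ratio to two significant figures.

0.087

Let α = P_Na/P_K. GHK: Vm = 61.2·log₁₀[(Kₒ + α·Naₒ)/(Kᵢ + α·Naᵢ)].
10^(Vm/61.2) = 10^(-65.0/61.2) = 0.086678
So 0.086678·(Kᵢ + α·Naᵢ) = Kₒ + α·Naₒ → α = (0.086678·143.0 − 2.77) / (112.0 − 0.086678·13.1)
α = (12.39 − 2.77) / (112.0 − 1.135) = 9.625/110.9 = 0.08682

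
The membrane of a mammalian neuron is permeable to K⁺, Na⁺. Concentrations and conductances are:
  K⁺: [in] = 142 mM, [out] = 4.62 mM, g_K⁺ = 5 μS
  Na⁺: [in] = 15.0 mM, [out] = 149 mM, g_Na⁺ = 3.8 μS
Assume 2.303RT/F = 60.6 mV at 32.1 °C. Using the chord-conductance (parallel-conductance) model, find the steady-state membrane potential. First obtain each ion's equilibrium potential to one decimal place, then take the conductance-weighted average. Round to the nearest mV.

E_K⁺ = (60.6/1)·log₁₀(4.62/142) = -90.2 mV
E_Na⁺ = (60.6/1)·log₁₀(149/15.0) = 60.4 mV
Vm = (Σ gᵢEᵢ)/(Σ gᵢ) = (5·-90.2 + 3.8·60.4) / (5 + 3.8)
= -221.48 / 8.8 = -25.17 mV

-25 mV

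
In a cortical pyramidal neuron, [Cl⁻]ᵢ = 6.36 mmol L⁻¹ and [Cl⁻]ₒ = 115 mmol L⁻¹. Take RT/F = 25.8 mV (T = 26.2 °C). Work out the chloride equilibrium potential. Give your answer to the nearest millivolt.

E = (25.8/z) · ln([Cl⁻]_out/[Cl⁻]_in) with z = -1.
For an anion, dividing by z = -1 reverses the sign.
= (25.8/-1) · ln(115/6.36) = -25.80 · ln(18.08)
= -25.80 · (2.8949) = -74.69 mV

-75 mV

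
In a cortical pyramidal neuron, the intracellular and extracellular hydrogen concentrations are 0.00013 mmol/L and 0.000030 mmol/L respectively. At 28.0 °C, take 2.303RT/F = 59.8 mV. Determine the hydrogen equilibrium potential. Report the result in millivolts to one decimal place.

-38.1 mV

E = (59.8/z) · log₁₀([H⁺]_out/[H⁺]_in) with z = +1.
= (59.8/1) · log₁₀(0.000030/0.00013) = 59.80 · log₁₀(0.2308)
= 59.80 · (-0.6368) = -38.08 mV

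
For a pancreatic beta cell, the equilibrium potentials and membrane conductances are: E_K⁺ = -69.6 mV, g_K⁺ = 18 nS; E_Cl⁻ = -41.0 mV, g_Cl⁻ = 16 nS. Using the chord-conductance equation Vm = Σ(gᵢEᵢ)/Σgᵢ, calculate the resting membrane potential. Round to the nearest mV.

Σ gᵢEᵢ = 18·(-69.6) + 16·(-41.0) = -1908.80
Σ gᵢ = 18 + 16 = 34
Vm = -1908.80 / 34 = -56.14 mV

-56 mV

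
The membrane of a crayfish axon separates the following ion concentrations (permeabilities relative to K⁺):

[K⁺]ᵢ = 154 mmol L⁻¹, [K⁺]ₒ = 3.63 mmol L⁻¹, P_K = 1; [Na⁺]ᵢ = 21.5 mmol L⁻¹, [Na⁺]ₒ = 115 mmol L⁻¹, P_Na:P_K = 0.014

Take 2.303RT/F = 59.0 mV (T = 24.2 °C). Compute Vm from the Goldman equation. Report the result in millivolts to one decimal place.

-86.7 mV

Vm = 59.0 · log₁₀[(Σ P·[cation]ₒ + Σ P·[anion]ᵢ) / (Σ P·[cation]ᵢ + Σ P·[anion]ₒ)]
Numerator = 1×3.63 + 0.014×115 = 5.24
Denominator = 1×154 + 0.014×21.5 = 154.3
Vm = 59.0 · log₁₀(0.03396) = 59.0 × (-1.4690) = -86.67 mV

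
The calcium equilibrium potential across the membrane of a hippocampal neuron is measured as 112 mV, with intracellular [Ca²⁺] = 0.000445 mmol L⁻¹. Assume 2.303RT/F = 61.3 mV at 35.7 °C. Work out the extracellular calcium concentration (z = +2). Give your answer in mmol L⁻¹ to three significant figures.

2.01 mmol L⁻¹

Nernst: E = (61.3/2) · log₁₀([out]/[in]), so log₁₀([out]/[in]) = 112.0 × 2 / 61.3 = 3.6542.
[out]/[in] = 10^(3.6542) = 4510.
[out] = 4510 × 0.000445 = 2.007 mmol L⁻¹.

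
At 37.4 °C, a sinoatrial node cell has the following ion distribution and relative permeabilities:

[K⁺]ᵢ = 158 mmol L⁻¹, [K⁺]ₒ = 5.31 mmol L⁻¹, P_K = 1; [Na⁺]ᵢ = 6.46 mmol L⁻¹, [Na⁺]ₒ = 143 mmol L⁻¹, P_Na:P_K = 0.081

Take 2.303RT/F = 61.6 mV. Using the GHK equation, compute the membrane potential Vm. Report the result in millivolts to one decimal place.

-59.9 mV

Vm = 61.6 · log₁₀[(Σ P·[cation]ₒ + Σ P·[anion]ᵢ) / (Σ P·[cation]ᵢ + Σ P·[anion]ₒ)]
Numerator = 1×5.31 + 0.081×143 = 16.89
Denominator = 1×158 + 0.081×6.46 = 158.5
Vm = 61.6 · log₁₀(0.10656) = 61.6 × (-0.9724) = -59.90 mV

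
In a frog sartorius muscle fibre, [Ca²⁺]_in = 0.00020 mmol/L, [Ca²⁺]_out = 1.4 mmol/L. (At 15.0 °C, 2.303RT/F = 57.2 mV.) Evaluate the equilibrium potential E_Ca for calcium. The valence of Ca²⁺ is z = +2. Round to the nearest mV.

110 mV

E = (57.2/z) · log₁₀([Ca²⁺]_out/[Ca²⁺]_in) with z = +2.
= (57.2/2) · log₁₀(1.4/0.00020) = 28.60 · log₁₀(7000)
= 28.60 · (3.8451) = 109.97 mV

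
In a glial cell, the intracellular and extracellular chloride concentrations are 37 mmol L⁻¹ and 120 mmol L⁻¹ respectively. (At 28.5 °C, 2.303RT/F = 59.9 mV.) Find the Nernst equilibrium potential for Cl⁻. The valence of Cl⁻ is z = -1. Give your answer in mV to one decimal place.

E = (59.9/z) · log₁₀([Cl⁻]_out/[Cl⁻]_in) with z = -1.
For an anion, dividing by z = -1 reverses the sign.
= (59.9/-1) · log₁₀(120/37) = -59.90 · log₁₀(3.243)
= -59.90 · (0.5110) = -30.61 mV

-30.6 mV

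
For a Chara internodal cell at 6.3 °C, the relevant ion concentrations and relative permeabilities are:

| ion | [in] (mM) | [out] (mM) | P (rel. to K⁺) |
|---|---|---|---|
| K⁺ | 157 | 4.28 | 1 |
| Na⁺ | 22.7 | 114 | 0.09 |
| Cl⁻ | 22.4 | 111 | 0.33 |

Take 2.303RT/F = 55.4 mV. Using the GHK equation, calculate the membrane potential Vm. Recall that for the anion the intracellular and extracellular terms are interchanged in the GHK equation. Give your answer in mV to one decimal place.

-52.7 mV

Vm = 55.4 · log₁₀[(Σ P·[cation]ₒ + Σ P·[anion]ᵢ) / (Σ P·[cation]ᵢ + Σ P·[anion]ₒ)]
Numerator = 1×4.28 + 0.09×114 + 0.33×22.4 = 21.93
Denominator = 1×157 + 0.09×22.7 + 0.33×111 = 195.7
Vm = 55.4 · log₁₀(0.11208) = 55.4 × (-0.9505) = -52.66 mV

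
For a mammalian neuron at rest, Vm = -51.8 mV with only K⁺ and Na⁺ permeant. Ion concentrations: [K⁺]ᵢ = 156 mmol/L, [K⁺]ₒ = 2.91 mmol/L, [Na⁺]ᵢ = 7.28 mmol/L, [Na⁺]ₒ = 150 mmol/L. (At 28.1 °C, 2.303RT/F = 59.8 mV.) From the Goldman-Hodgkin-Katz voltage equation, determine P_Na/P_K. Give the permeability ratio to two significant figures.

0.12

Let α = P_Na/P_K. GHK: Vm = 59.8·log₁₀[(Kₒ + α·Naₒ)/(Kᵢ + α·Naᵢ)].
10^(Vm/59.8) = 10^(-51.8/59.8) = 0.13608
So 0.13608·(Kᵢ + α·Naᵢ) = Kₒ + α·Naₒ → α = (0.13608·156.0 − 2.91) / (150.0 − 0.13608·7.28)
α = (21.23 − 2.91) / (150.0 − 0.9906) = 18.32/149 = 0.1229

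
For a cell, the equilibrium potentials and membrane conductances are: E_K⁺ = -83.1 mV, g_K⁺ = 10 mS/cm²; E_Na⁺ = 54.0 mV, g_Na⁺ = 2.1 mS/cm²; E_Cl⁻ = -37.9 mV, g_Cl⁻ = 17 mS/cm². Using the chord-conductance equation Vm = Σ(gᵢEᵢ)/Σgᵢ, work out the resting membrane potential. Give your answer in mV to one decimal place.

-46.8 mV

Σ gᵢEᵢ = 10·(-83.1) + 2.1·(54.0) + 17·(-37.9) = -1361.90
Σ gᵢ = 10 + 2.1 + 17 = 29.1
Vm = -1361.90 / 29.1 = -46.80 mV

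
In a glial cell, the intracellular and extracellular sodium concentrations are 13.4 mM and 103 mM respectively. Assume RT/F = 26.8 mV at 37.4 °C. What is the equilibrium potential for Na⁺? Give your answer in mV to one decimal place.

E = (26.8/z) · ln([Na⁺]_out/[Na⁺]_in) with z = +1.
= (26.8/1) · ln(103/13.4) = 26.80 · ln(7.687)
= 26.80 · (2.0395) = 54.66 mV

54.7 mV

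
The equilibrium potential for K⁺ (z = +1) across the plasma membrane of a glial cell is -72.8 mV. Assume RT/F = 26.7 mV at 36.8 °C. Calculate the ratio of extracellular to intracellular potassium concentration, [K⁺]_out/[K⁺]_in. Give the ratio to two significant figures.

0.065

ln([out]/[in]) = E·z/(26.7) = -72.8 × 1 / 26.7 = -2.7266
[out]/[in] = e^(-2.7266) = 0.06544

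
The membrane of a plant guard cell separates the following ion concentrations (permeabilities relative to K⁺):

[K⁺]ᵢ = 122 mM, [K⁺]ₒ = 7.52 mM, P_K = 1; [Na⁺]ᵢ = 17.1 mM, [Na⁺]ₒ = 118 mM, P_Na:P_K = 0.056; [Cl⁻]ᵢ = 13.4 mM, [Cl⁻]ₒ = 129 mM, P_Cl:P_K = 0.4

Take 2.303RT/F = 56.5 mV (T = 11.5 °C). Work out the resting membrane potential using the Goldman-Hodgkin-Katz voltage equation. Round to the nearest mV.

Vm = 56.5 · log₁₀[(Σ P·[cation]ₒ + Σ P·[anion]ᵢ) / (Σ P·[cation]ᵢ + Σ P·[anion]ₒ)]
Numerator = 1×7.52 + 0.056×118 + 0.4×13.4 = 19.49
Denominator = 1×122 + 0.056×17.1 + 0.4×129 = 174.6
Vm = 56.5 · log₁₀(0.11164) = 56.5 × (-0.9522) = -53.80 mV

-54 mV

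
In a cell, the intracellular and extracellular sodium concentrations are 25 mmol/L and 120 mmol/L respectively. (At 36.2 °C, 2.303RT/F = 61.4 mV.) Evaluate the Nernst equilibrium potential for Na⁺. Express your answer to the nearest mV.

42 mV

E = (61.4/z) · log₁₀([Na⁺]_out/[Na⁺]_in) with z = +1.
= (61.4/1) · log₁₀(120/25) = 61.40 · log₁₀(4.8)
= 61.40 · (0.6812) = 41.83 mV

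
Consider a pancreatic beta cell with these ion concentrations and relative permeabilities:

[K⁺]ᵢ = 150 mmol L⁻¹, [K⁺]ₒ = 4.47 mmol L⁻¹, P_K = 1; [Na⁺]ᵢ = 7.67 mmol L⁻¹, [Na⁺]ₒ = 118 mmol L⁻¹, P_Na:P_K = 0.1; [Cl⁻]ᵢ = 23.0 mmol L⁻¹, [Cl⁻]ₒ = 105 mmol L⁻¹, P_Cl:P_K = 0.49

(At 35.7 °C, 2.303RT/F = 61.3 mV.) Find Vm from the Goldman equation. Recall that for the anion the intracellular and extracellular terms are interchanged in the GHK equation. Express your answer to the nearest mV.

Vm = 61.3 · log₁₀[(Σ P·[cation]ₒ + Σ P·[anion]ᵢ) / (Σ P·[cation]ᵢ + Σ P·[anion]ₒ)]
Numerator = 1×4.47 + 0.1×118 + 0.49×23.0 = 27.54
Denominator = 1×150 + 0.1×7.67 + 0.49×105 = 202.2
Vm = 61.3 · log₁₀(0.13619) = 61.3 × (-0.8659) = -53.08 mV

-53 mV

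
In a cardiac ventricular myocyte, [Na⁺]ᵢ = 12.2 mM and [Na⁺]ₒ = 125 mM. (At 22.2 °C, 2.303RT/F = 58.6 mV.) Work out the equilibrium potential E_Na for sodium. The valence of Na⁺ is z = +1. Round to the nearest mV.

59 mV

E = (58.6/z) · log₁₀([Na⁺]_out/[Na⁺]_in) with z = +1.
= (58.6/1) · log₁₀(125/12.2) = 58.60 · log₁₀(10.25)
= 58.60 · (1.0106) = 59.22 mV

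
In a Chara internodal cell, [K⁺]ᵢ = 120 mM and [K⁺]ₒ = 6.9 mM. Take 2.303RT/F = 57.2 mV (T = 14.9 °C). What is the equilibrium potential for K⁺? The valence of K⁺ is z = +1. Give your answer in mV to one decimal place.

-70.9 mV

E = (57.2/z) · log₁₀([K⁺]_out/[K⁺]_in) with z = +1.
= (57.2/1) · log₁₀(6.9/120) = 57.20 · log₁₀(0.0575)
= 57.20 · (-1.2403) = -70.95 mV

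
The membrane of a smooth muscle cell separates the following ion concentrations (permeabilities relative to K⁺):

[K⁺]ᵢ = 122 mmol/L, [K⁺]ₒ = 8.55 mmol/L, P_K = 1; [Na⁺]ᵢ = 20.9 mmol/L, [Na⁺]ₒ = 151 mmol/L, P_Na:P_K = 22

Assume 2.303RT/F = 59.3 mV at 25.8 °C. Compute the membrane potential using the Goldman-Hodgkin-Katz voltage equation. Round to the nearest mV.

Vm = 59.3 · log₁₀[(Σ P·[cation]ₒ + Σ P·[anion]ᵢ) / (Σ P·[cation]ᵢ + Σ P·[anion]ₒ)]
Numerator = 1×8.55 + 22×151 = 3331
Denominator = 1×122 + 22×20.9 = 581.8
Vm = 59.3 · log₁₀(5.7246) = 59.3 × (0.7577) = 44.93 mV

45 mV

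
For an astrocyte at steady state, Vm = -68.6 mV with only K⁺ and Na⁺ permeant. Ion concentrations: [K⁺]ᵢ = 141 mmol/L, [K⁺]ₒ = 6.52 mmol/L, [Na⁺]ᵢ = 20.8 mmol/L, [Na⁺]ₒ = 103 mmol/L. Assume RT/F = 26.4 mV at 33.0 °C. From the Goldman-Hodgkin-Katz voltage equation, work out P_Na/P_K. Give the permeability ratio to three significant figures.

Let α = P_Na/P_K. GHK: Vm = 26.4·ln[(Kₒ + α·Naₒ)/(Kᵢ + α·Naᵢ)].
e^(Vm/26.4) = e^(-68.6/26.4) = 0.074386
So 0.074386·(Kᵢ + α·Naᵢ) = Kₒ + α·Naₒ → α = (0.074386·141.0 − 6.52) / (103.0 − 0.074386·20.8)
α = (10.49 − 6.52) / (103.0 − 1.547) = 3.968/101.5 = 0.03912

0.0391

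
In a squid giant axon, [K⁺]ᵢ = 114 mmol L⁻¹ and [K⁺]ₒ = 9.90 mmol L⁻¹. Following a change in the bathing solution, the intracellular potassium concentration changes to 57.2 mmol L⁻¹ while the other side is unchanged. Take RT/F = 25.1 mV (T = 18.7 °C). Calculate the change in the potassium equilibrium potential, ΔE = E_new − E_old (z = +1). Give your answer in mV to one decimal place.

17.3 mV

E_old = (25.1/1)·ln(9.90/114) = -61.34 mV
E_new = (25.1/1)·ln(9.90/57.2) = -44.03 mV
ΔE = -44.03 − (-61.34) = 17.31 mV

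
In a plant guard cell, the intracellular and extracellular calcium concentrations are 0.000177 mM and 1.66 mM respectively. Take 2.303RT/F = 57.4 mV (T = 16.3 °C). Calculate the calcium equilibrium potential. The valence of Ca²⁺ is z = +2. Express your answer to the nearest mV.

E = (57.4/z) · log₁₀([Ca²⁺]_out/[Ca²⁺]_in) with z = +2.
= (57.4/2) · log₁₀(1.66/0.000177) = 28.70 · log₁₀(9379)
= 28.70 · (3.9721) = 114.00 mV

114 mV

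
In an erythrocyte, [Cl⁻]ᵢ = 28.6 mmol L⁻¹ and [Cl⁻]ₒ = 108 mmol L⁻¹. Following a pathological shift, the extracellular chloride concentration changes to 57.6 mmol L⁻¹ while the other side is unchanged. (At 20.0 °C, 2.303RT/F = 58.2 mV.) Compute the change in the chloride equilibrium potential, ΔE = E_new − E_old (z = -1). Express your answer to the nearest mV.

16 mV

E_old = (58.2/-1)·log₁₀(108/28.6) = -33.58 mV
E_new = (58.2/-1)·log₁₀(57.6/28.6) = -17.70 mV
ΔE = -17.70 − (-33.58) = 15.89 mV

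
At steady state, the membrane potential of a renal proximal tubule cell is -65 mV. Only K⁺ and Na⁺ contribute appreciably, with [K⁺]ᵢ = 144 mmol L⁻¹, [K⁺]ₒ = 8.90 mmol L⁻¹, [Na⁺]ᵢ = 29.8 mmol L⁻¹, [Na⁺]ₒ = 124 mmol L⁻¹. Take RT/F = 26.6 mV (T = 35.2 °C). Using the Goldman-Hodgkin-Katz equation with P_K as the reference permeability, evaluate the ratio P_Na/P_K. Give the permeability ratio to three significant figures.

Let α = P_Na/P_K. GHK: Vm = 26.6·ln[(Kₒ + α·Naₒ)/(Kᵢ + α·Naᵢ)].
e^(Vm/26.6) = e^(-65.0/26.6) = 0.086847
So 0.086847·(Kᵢ + α·Naᵢ) = Kₒ + α·Naₒ → α = (0.086847·144.0 − 8.9) / (124.0 − 0.086847·29.8)
α = (12.51 − 8.9) / (124.0 − 2.588) = 3.606/121.4 = 0.0297

0.0297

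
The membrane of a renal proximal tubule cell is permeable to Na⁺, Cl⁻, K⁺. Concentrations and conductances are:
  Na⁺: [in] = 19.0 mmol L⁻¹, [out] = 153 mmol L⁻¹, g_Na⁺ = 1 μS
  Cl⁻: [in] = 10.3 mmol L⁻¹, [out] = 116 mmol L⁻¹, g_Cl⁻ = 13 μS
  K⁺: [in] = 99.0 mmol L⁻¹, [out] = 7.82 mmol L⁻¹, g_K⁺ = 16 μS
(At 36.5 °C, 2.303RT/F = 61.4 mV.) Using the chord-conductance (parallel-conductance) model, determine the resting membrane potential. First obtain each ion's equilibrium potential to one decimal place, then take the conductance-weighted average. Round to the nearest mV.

E_Na⁺ = (61.4/1)·log₁₀(153/19.0) = 55.6 mV
E_Cl⁻ = (61.4/-1)·log₁₀(116/10.3) = -64.6 mV
E_K⁺ = (61.4/1)·log₁₀(7.82/99.0) = -67.7 mV
Vm = (Σ gᵢEᵢ)/(Σ gᵢ) = (1·55.6 + 13·-64.6 + 16·-67.7) / (1 + 13 + 16)
= -1867.40 / 30 = -62.25 mV

-62 mV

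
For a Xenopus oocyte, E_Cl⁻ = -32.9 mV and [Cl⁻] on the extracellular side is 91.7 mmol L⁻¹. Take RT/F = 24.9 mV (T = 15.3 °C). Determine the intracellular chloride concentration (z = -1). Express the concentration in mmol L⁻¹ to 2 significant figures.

Nernst: E = (24.9/-1) · ln([out]/[in]), so ln([out]/[in]) = -32.9 × -1 / 24.9 = 1.3213.
[out]/[in] = e^(1.3213) = 3.748.
[in] = 91.7 / 3.748 = 24.46 mmol L⁻¹.

24 mmol L⁻¹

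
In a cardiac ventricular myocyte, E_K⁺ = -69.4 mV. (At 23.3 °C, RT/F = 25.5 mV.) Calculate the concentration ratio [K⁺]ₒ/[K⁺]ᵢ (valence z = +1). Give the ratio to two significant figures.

ln([out]/[in]) = E·z/(25.5) = -69.4 × 1 / 25.5 = -2.7216
[out]/[in] = e^(-2.7216) = 0.06577

0.066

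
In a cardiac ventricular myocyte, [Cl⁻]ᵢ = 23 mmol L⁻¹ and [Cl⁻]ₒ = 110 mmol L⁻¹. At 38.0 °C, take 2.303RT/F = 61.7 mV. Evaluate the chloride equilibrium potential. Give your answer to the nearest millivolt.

-42 mV

E = (61.7/z) · log₁₀([Cl⁻]_out/[Cl⁻]_in) with z = -1.
For an anion, dividing by z = -1 reverses the sign.
= (61.7/-1) · log₁₀(110/23) = -61.70 · log₁₀(4.783)
= -61.70 · (0.6797) = -41.94 mV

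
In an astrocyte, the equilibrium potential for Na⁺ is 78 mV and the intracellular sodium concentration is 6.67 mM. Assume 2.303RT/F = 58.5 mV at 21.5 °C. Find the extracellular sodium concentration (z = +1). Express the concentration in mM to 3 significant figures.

144 mM

Nernst: E = (58.5/1) · log₁₀([out]/[in]), so log₁₀([out]/[in]) = 78.0 × 1 / 58.5 = 1.3333.
[out]/[in] = 10^(1.3333) = 21.54.
[out] = 21.54 × 6.67 = 143.7 mM.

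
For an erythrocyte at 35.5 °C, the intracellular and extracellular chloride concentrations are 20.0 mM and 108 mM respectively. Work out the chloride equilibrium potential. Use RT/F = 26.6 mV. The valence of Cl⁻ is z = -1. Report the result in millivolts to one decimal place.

-44.9 mV

E = (26.6/z) · ln([Cl⁻]_out/[Cl⁻]_in) with z = -1.
For an anion, dividing by z = -1 reverses the sign.
= (26.6/-1) · ln(108/20.0) = -26.60 · ln(5.4)
= -26.60 · (1.6864) = -44.86 mV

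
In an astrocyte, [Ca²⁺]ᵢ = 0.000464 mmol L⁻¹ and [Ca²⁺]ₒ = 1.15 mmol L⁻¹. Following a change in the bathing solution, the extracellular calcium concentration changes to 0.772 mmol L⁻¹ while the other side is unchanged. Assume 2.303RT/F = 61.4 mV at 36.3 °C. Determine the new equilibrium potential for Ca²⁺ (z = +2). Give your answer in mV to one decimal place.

After the shift: [Ca²⁺]_out = 0.772, [Ca²⁺]_in = 0.000464 mmol L⁻¹.
E_new = (61.4/2)·log₁₀(0.772/0.000464) = 30.70 · (3.2211) = 98.89 mV

98.9 mV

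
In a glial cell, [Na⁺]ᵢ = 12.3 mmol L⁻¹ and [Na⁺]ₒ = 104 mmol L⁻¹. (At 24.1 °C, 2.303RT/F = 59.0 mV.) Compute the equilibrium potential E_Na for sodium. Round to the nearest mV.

E = (59.0/z) · log₁₀([Na⁺]_out/[Na⁺]_in) with z = +1.
= (59.0/1) · log₁₀(104/12.3) = 59.00 · log₁₀(8.455)
= 59.00 · (0.9271) = 54.70 mV

55 mV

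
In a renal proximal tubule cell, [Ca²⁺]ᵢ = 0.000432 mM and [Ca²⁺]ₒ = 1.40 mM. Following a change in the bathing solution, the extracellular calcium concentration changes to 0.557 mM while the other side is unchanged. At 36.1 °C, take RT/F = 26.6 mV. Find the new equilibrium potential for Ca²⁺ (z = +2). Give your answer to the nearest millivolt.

After the shift: [Ca²⁺]_out = 0.557, [Ca²⁺]_in = 0.000432 mM.
E_new = (26.6/2)·ln(0.557/0.000432) = 13.30 · (7.1619) = 95.25 mV

95 mV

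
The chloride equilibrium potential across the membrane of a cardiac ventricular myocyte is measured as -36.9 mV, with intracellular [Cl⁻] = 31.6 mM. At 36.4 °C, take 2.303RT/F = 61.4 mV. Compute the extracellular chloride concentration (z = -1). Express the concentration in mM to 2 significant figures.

130 mM

Nernst: E = (61.4/-1) · log₁₀([out]/[in]), so log₁₀([out]/[in]) = -36.9 × -1 / 61.4 = 0.6010.
[out]/[in] = 10^(0.6010) = 3.99.
[out] = 3.99 × 31.6 = 126.1 mM.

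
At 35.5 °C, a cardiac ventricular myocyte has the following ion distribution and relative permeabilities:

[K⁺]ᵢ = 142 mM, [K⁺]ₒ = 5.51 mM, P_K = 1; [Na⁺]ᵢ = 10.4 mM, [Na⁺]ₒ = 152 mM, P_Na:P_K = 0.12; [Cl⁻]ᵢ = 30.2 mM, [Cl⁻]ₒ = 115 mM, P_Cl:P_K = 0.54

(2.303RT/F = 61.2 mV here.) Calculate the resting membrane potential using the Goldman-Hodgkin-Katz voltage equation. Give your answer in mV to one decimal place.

Vm = 61.2 · log₁₀[(Σ P·[cation]ₒ + Σ P·[anion]ᵢ) / (Σ P·[cation]ᵢ + Σ P·[anion]ₒ)]
Numerator = 1×5.51 + 0.12×152 + 0.54×30.2 = 40.06
Denominator = 1×142 + 0.12×10.4 + 0.54×115 = 205.3
Vm = 61.2 · log₁₀(0.19507) = 61.2 × (-0.7098) = -43.44 mV

-43.4 mV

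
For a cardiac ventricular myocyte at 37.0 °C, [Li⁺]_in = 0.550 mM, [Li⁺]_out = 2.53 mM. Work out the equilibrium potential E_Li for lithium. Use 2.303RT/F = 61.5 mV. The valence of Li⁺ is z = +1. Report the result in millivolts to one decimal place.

E = (61.5/z) · log₁₀([Li⁺]_out/[Li⁺]_in) with z = +1.
= (61.5/1) · log₁₀(2.53/0.550) = 61.50 · log₁₀(4.6)
= 61.50 · (0.6628) = 40.76 mV

40.8 mV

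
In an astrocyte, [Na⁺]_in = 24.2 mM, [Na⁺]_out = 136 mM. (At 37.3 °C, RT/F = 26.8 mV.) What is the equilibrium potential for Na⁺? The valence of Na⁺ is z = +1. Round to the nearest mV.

E = (26.8/z) · ln([Na⁺]_out/[Na⁺]_in) with z = +1.
= (26.8/1) · ln(136/24.2) = 26.80 · ln(5.62)
= 26.80 · (1.7263) = 46.26 mV

46 mV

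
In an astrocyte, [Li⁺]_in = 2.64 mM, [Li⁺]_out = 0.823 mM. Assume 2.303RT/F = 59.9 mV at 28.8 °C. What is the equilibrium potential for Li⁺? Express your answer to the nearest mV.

E = (59.9/z) · log₁₀([Li⁺]_out/[Li⁺]_in) with z = +1.
= (59.9/1) · log₁₀(0.823/2.64) = 59.90 · log₁₀(0.3117)
= 59.90 · (-0.5062) = -30.32 mV

-30 mV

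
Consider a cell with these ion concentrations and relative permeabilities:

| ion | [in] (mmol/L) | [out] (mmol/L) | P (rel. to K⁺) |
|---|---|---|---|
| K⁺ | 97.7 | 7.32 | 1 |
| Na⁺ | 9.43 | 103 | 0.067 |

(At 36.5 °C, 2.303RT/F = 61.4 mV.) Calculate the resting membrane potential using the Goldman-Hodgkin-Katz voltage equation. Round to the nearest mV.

-52 mV

Vm = 61.4 · log₁₀[(Σ P·[cation]ₒ + Σ P·[anion]ᵢ) / (Σ P·[cation]ᵢ + Σ P·[anion]ₒ)]
Numerator = 1×7.32 + 0.067×103 = 14.22
Denominator = 1×97.7 + 0.067×9.43 = 98.33
Vm = 61.4 · log₁₀(0.14462) = 61.4 × (-0.8398) = -51.56 mV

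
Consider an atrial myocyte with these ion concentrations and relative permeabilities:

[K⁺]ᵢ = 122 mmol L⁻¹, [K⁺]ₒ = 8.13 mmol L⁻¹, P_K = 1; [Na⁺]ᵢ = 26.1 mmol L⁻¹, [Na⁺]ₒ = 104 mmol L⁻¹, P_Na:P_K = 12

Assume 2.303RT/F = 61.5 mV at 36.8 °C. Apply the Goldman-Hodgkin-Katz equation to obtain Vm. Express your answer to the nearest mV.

28 mV

Vm = 61.5 · log₁₀[(Σ P·[cation]ₒ + Σ P·[anion]ᵢ) / (Σ P·[cation]ᵢ + Σ P·[anion]ₒ)]
Numerator = 1×8.13 + 12×104 = 1256
Denominator = 1×122 + 12×26.1 = 435.2
Vm = 61.5 · log₁₀(2.8863) = 61.5 × (0.4603) = 28.31 mV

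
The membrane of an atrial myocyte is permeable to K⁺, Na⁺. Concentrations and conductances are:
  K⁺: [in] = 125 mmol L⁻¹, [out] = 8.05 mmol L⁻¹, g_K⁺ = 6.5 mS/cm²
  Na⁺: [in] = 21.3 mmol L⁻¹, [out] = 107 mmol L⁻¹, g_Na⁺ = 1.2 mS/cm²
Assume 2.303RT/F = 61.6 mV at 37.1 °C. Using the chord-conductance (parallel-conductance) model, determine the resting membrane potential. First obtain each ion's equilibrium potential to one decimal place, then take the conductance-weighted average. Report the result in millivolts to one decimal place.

E_K⁺ = (61.6/1)·log₁₀(8.05/125) = -73.4 mV
E_Na⁺ = (61.6/1)·log₁₀(107/21.3) = 43.2 mV
Vm = (Σ gᵢEᵢ)/(Σ gᵢ) = (6.5·-73.4 + 1.2·43.2) / (6.5 + 1.2)
= -425.26 / 7.7 = -55.23 mV

-55.2 mV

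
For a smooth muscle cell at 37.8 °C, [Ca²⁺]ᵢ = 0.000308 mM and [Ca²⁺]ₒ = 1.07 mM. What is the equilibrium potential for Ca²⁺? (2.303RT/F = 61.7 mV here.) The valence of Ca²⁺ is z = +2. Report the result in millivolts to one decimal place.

109.2 mV

E = (61.7/z) · log₁₀([Ca²⁺]_out/[Ca²⁺]_in) with z = +2.
= (61.7/2) · log₁₀(1.07/0.000308) = 30.85 · log₁₀(3474)
= 30.85 · (3.5408) = 109.23 mV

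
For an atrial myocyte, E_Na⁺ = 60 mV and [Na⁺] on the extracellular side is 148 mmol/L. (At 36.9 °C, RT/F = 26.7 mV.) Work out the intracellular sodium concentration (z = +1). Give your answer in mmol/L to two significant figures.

Nernst: E = (26.7/1) · ln([out]/[in]), so ln([out]/[in]) = 60.0 × 1 / 26.7 = 2.2472.
[out]/[in] = e^(2.2472) = 9.461.
[in] = 148 / 9.461 = 15.64 mmol/L.

16 mmol/L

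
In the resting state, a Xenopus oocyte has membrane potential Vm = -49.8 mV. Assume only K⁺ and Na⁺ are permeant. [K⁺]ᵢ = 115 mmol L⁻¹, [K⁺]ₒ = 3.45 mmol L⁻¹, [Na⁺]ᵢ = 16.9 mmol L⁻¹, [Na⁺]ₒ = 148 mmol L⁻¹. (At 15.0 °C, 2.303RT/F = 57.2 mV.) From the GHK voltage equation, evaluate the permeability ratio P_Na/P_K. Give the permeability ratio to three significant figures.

0.0826

Let α = P_Na/P_K. GHK: Vm = 57.2·log₁₀[(Kₒ + α·Naₒ)/(Kᵢ + α·Naᵢ)].
10^(Vm/57.2) = 10^(-49.8/57.2) = 0.1347
So 0.1347·(Kᵢ + α·Naᵢ) = Kₒ + α·Naₒ → α = (0.1347·115.0 − 3.45) / (148.0 − 0.1347·16.9)
α = (15.49 − 3.45) / (148.0 − 2.276) = 12.04/145.7 = 0.08263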